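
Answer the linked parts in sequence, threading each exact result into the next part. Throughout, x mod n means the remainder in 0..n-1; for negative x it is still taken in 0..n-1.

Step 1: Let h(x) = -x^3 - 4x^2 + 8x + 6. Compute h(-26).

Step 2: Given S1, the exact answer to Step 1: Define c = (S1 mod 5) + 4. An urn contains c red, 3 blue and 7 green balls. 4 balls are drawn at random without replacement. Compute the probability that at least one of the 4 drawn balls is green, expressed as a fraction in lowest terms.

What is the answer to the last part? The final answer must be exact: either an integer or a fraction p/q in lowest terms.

138/143

Step 1: -1*(-26)^3 - 4*(-26)^2 + 8*(-26)^1 + 6 = (17576) + (-2704) + (-208) + (6) = 14670; answer 14670
Step 2: S1 = 14670; c = 4; total draws C(14,4) = 1001; complement C(7,4) = 35; favorable 1001 - 35 = 966; P = 138/143; answer 138/143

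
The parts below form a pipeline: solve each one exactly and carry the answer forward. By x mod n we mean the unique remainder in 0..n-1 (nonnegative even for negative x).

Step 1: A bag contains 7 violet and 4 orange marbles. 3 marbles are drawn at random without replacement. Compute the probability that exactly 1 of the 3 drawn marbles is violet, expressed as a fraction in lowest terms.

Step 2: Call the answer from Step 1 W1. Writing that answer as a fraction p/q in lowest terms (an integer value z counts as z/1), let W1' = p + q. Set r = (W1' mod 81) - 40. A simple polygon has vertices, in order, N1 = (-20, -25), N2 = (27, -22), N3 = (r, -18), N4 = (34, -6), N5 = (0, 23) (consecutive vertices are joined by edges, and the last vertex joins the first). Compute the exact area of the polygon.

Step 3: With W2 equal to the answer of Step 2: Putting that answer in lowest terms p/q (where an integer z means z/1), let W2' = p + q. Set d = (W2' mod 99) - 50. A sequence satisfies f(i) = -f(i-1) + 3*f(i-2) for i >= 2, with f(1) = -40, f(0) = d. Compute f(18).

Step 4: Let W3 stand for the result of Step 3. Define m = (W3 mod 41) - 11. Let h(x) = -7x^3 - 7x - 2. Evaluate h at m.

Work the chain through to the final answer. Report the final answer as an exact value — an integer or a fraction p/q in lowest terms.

68

Step 1: total draws C(11,3) = 165; favorable C(7,1)*C(4,2) = 42; P = 14/55; answer 14/55
Step 2: W1 = 14/55; threaded value p + q = 69; r = 29; cross terms: (-20*-22 - 27*-25)=1115, (27*-18 - 29*-22)=152, (29*-6 - 34*-18)=438, (34*23 - 0*-6)=782, (0*-25 - -20*23)=460; twice the area = |2947| = 2947; area = 2947/2; answer 2947/2
Step 3: W2 = 2947/2; threaded value p + q = 2949; d = 28; f(2) = -1*(-40) + 3*(28) = 124; iterating: f(2)=124, f(3)=-244, f(4)=616, f(5)=-1348, f(6)=3196, f(7)=-7240, f(8)=16828, f(9)=-38548, f(10)=89032, f(11)=-204676, f(12)=471772, f(13)=-1085800, f(14)=2501116, f(15)=-5758516, f(16)=13261864, f(17)=-30537412, f(18)=70323004; answer 70323004
Step 4: W3 = 70323004; m = -2; -7*(-2)^3 - 7*(-2)^1 - 2 = (56) + (14) + (-2) = 68; answer 68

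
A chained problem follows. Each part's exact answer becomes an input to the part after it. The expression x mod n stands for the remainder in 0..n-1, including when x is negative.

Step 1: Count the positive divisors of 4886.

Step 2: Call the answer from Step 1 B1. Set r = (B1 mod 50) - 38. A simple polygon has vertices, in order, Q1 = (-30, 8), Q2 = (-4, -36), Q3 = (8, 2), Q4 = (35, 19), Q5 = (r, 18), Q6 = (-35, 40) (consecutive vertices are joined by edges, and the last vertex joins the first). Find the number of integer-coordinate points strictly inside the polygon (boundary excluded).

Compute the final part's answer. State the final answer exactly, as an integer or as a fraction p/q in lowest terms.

1509

Step 1: 4886 = 2 * 7 * 349; number of divisors = (1+1) * (1+1) * (1+1) = 8; answer 8
Step 2: B1 = 8; r = -30; cross terms: (-30*-36 - -4*8)=1112, (-4*2 - 8*-36)=280, (8*19 - 35*2)=82, (35*18 - -30*19)=1200, (-30*40 - -35*18)=-570, (-35*8 - -30*40)=920; twice the area = |3024| = 3024; area = 1512; boundary points = 2 + 2 + 1 + 1 + 1 + 1 = 8; strictly interior points = area - boundary/2 + 1 = 1509; answer 1509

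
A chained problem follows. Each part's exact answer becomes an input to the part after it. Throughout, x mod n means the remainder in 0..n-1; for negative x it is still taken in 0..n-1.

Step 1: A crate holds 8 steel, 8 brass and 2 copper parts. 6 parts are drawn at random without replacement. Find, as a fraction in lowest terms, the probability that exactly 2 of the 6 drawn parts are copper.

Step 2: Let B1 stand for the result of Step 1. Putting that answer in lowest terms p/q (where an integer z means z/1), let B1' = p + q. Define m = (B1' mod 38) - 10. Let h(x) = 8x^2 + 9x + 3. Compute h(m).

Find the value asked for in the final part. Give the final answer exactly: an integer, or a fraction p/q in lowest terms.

587

Step 1: total draws C(18,6) = 18564; favorable C(2,2)*C(16,4) = 1820; P = 5/51; answer 5/51
Step 2: B1 = 5/51; threaded value p + q = 56; m = 8; 8*(8)^2 + 9*(8)^1 + 3 = (512) + (72) + (3) = 587; answer 587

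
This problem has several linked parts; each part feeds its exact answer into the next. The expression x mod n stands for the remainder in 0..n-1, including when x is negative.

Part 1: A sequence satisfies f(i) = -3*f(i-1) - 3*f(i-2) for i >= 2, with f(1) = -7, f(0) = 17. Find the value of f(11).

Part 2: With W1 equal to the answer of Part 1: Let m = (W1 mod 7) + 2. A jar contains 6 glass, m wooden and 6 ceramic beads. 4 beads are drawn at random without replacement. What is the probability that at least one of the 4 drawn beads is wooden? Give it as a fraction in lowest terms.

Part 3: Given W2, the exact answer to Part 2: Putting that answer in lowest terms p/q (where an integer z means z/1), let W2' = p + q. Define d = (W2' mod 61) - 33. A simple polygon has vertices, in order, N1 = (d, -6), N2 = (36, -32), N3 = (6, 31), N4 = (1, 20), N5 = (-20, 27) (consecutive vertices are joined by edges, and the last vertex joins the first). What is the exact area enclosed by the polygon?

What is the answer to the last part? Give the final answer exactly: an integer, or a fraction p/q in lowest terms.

1965

Part 1: f(2) = -3*(-7) - 3*(17) = -30; iterating: f(2)=-30, f(3)=111, f(4)=-243, f(5)=396, f(6)=-459, f(7)=189, f(8)=810, f(9)=-2997, f(10)=6561, f(11)=-10692; answer -10692
Part 2: W1 = -10692; m = 6; total draws C(18,4) = 3060; complement C(12,4) = 495; favorable 3060 - 495 = 2565; P = 57/68; answer 57/68
Part 3: W2 = 57/68; threaded value p + q = 125; d = -30; cross terms: (-30*-32 - 36*-6)=1176, (36*31 - 6*-32)=1308, (6*20 - 1*31)=89, (1*27 - -20*20)=427, (-20*-6 - -30*27)=930; twice the area = |3930| = 3930; area = 1965; answer 1965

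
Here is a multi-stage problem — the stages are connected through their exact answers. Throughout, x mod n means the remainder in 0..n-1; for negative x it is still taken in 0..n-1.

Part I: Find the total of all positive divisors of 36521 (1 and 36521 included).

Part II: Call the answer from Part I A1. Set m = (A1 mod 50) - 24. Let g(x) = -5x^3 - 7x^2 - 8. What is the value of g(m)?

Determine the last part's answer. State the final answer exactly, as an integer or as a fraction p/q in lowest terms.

65080

Part I: 36521 = 59 * 619; sigma = (1 + 59) * (1 + 619) = 60 * 620 = 37200; answer 37200
Part II: A1 = 37200; m = -24; -5*(-24)^3 - 7*(-24)^2 - 8 = (69120) + (-4032) + (-8) = 65080; answer 65080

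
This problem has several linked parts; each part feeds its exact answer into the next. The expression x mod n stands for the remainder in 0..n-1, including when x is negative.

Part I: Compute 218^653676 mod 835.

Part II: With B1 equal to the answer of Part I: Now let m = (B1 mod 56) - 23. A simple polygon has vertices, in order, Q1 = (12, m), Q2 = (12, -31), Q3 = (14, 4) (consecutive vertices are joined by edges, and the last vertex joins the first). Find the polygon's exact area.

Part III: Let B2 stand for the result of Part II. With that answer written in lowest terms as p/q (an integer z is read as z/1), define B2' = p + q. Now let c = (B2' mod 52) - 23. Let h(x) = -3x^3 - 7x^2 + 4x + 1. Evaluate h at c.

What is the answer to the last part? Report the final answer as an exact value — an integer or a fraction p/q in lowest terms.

Part I: squarings mod 835: 218^1=218, 218^2=764, 218^4=31, 218^8=126, 218^16=11, 218^32=121, 218^64=446, 218^128=186, 218^256=361, 218^512=61, 218^1024=381, 218^2048=706, 218^4096=776, 218^8192=141, 218^16384=676, 218^32768=231, 218^65536=756, 218^131072=396, 218^262144=671, 218^524288=176; 218^653676 = 218^4 * 218^8 * 218^32 * 218^64 * 218^256 * 218^2048 * 218^4096 * 218^8192 * 218^16384 * 218^32768 * 218^65536 * 218^524288 = 766 (mod 835); answer 766
Part II: B1 = 766; m = 15; cross terms: (12*-31 - 12*15)=-552, (12*4 - 14*-31)=482, (14*15 - 12*4)=162; twice the area = |92| = 92; area = 46; answer 46
Part III: B2 = 46; threaded value p + q = 47; c = 24; -3*(24)^3 - 7*(24)^2 + 4*(24)^1 + 1 = (-41472) + (-4032) + (96) + (1) = -45407; answer -45407

-45407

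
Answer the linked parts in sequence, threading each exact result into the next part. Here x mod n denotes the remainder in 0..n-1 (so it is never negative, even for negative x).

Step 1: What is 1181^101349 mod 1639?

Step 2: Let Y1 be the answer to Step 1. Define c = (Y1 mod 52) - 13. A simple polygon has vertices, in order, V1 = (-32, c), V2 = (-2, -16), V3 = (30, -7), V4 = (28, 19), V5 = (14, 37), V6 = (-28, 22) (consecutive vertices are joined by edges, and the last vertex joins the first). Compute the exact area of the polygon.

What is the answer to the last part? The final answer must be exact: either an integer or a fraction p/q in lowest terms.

2373

Step 1: squarings mod 1639: 1181^1=1181, 1181^2=1611, 1181^4=784, 1181^8=31, 1181^16=961, 1181^32=764, 1181^64=212, 1181^128=691, 1181^256=532, 1181^512=1116, 1181^1024=1455, 1181^2048=1076, 1181^4096=642, 1181^8192=775, 1181^16384=751, 1181^32768=185, 1181^65536=1445; 1181^101349 = 1181^1 * 1181^4 * 1181^32 * 1181^64 * 1181^128 * 1181^256 * 1181^512 * 1181^2048 * 1181^32768 * 1181^65536 = 1411 (mod 1639); answer 1411
Step 2: Y1 = 1411; c = -6; cross terms: (-32*-16 - -2*-6)=500, (-2*-7 - 30*-16)=494, (30*19 - 28*-7)=766, (28*37 - 14*19)=770, (14*22 - -28*37)=1344, (-28*-6 - -32*22)=872; twice the area = |4746| = 4746; area = 2373; answer 2373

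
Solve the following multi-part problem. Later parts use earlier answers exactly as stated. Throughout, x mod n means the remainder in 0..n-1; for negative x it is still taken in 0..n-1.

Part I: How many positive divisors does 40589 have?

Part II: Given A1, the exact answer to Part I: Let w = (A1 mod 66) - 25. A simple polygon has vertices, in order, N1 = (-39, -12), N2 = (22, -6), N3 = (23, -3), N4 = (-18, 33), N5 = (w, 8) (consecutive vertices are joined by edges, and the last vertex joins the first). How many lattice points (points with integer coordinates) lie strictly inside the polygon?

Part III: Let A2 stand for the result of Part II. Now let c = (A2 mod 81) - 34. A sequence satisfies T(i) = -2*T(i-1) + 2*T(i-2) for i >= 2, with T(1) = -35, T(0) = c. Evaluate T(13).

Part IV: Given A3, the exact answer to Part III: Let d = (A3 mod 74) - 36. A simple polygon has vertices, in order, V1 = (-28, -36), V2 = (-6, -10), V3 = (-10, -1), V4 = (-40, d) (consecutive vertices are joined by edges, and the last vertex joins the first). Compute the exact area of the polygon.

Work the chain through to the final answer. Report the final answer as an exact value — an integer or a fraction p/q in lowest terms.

Part I: 40589 = 37 * 1097; number of divisors = (1+1) * (1+1) = 4; answer 4
Part II: A1 = 4; w = -21; cross terms: (-39*-6 - 22*-12)=498, (22*-3 - 23*-6)=72, (23*33 - -18*-3)=705, (-18*8 - -21*33)=549, (-21*-12 - -39*8)=564; twice the area = |2388| = 2388; area = 1194; boundary points = 1 + 1 + 1 + 1 + 2 = 6; strictly interior points = area - boundary/2 + 1 = 1192; answer 1192
Part III: A2 = 1192; c = 24; T(2) = -2*(-35) + 2*(24) = 118; iterating: T(2)=118, T(3)=-306, T(4)=848, T(5)=-2308, T(6)=6312, T(7)=-17240, T(8)=47104, T(9)=-128688, T(10)=351584, T(11)=-960544, T(12)=2624256, T(13)=-7169600; answer -7169600
Part IV: A3 = -7169600; d = 2; cross terms: (-28*-10 - -6*-36)=64, (-6*-1 - -10*-10)=-94, (-10*2 - -40*-1)=-60, (-40*-36 - -28*2)=1496; twice the area = |1406| = 1406; area = 703; answer 703

703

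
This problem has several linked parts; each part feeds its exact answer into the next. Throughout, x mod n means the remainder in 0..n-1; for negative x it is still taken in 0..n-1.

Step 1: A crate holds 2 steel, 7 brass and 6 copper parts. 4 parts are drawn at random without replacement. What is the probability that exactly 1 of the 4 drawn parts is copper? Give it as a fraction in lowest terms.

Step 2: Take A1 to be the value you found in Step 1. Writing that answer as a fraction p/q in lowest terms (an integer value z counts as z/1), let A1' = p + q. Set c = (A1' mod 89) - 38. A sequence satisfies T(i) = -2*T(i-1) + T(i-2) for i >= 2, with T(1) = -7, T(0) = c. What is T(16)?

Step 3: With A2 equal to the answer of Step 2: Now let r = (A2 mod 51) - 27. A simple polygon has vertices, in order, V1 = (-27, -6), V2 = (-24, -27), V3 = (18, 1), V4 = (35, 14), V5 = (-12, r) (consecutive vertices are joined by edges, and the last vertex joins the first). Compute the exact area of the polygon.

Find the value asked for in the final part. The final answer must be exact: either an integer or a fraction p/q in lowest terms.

318

Step 1: total draws C(15,4) = 1365; favorable C(6,1)*C(9,3) = 504; P = 24/65; answer 24/65
Step 2: A1 = 24/65; threaded value p + q = 89; c = -38; T(2) = -2*(-7) + 1*(-38) = -24; iterating: T(2)=-24, T(3)=41, T(4)=-106, T(5)=253, T(6)=-612, T(7)=1477, T(8)=-3566, T(9)=8609, T(10)=-20784, T(11)=50177, T(12)=-121138, T(13)=292453, T(14)=-706044, T(15)=1704541, T(16)=-4115126; answer -4115126
Step 3: A2 = -4115126; r = -14; cross terms: (-27*-27 - -24*-6)=585, (-24*1 - 18*-27)=462, (18*14 - 35*1)=217, (35*-14 - -12*14)=-322, (-12*-6 - -27*-14)=-306; twice the area = |636| = 636; area = 318; answer 318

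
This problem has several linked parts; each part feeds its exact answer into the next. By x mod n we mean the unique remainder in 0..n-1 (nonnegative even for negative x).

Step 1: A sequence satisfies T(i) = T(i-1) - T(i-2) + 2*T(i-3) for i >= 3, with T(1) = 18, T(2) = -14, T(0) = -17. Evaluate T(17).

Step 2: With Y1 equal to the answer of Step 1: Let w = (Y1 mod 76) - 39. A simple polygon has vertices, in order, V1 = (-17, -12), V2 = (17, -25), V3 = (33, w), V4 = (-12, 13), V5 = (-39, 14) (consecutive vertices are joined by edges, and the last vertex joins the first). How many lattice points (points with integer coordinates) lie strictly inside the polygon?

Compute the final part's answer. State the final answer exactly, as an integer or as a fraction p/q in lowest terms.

Step 1: T(3) = 1*(-14) - 1*(18) + 2*(-17) = -66; iterating: T(3)=-66, T(4)=-16, T(5)=22, T(6)=-94, T(7)=-148, T(8)=-10, T(9)=-50, T(10)=-336, T(11)=-306, T(12)=-70, T(13)=-436, T(14)=-978, T(15)=-682, T(16)=-576, T(17)=-1850; answer -1850
Step 2: Y1 = -1850; w = 11; cross terms: (-17*-25 - 17*-12)=629, (17*11 - 33*-25)=1012, (33*13 - -12*11)=561, (-12*14 - -39*13)=339, (-39*-12 - -17*14)=706; twice the area = |3247| = 3247; area = 3247/2; boundary points = 1 + 4 + 1 + 1 + 2 = 9; strictly interior points = area - boundary/2 + 1 = 1620; answer 1620

1620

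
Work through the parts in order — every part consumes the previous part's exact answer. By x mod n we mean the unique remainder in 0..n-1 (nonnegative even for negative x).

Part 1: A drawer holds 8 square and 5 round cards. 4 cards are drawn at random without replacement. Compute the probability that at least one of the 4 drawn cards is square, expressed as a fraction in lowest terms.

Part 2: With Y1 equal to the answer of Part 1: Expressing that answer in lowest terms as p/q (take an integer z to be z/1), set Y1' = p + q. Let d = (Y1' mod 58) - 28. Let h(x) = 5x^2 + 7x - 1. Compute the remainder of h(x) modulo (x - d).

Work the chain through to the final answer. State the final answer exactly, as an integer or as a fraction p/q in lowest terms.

3299

Part 1: total draws C(13,4) = 715; complement C(5,4) = 5; favorable 715 - 5 = 710; P = 142/143; answer 142/143
Part 2: Y1 = 142/143; threaded value p + q = 285; d = 25; remainder = value at the root: 5*(25)^2 + 7*(25)^1 - 1 = (3125) + (175) + (-1) = 3299; answer 3299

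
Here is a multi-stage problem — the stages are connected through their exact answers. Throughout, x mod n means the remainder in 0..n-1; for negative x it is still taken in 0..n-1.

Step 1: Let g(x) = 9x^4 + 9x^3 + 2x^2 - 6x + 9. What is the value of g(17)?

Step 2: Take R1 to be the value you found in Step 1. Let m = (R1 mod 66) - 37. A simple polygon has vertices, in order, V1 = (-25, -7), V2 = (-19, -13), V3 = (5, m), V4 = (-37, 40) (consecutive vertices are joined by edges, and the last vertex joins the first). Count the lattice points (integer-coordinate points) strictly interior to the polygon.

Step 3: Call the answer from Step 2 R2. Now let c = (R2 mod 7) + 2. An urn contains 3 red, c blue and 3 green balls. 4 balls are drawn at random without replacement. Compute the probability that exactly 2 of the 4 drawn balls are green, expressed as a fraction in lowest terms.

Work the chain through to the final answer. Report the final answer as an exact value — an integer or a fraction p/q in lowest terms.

12/55

Step 1: 9*(17)^4 + 9*(17)^3 + 2*(17)^2 - 6*(17)^1 + 9 = (751689) + (44217) + (578) + (-102) + (9) = 796391; answer 796391
Step 2: R1 = 796391; m = -2; cross terms: (-25*-13 - -19*-7)=192, (-19*-2 - 5*-13)=103, (5*40 - -37*-2)=126, (-37*-7 - -25*40)=1259; twice the area = |1680| = 1680; area = 840; boundary points = 6 + 1 + 42 + 1 = 50; strictly interior points = area - boundary/2 + 1 = 816; answer 816
Step 3: R2 = 816; c = 6; total draws C(12,4) = 495; favorable C(3,2)*C(9,2) = 108; P = 12/55; answer 12/55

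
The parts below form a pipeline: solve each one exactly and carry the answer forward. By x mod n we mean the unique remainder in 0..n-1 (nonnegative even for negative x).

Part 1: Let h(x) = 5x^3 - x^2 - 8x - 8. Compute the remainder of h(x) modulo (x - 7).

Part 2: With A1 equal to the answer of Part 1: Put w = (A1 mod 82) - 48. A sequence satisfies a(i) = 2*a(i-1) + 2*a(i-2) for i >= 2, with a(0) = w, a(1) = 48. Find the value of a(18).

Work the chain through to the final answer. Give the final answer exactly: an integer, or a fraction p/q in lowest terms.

Part 1: remainder = value at the root: 5*(7)^3 - 1*(7)^2 - 8*(7)^1 - 8 = (1715) + (-49) + (-56) + (-8) = 1602; answer 1602
Part 2: A1 = 1602; w = -4; a(2) = 2*(48) + 2*(-4) = 88; iterating: a(2)=88, a(3)=272, a(4)=720, a(5)=1984, a(6)=5408, a(7)=14784, a(8)=40384, a(9)=110336, a(10)=301440, a(11)=823552, a(12)=2249984, a(13)=6147072, a(14)=16794112, a(15)=45882368, a(16)=125352960, a(17)=342470656, a(18)=935647232; answer 935647232

935647232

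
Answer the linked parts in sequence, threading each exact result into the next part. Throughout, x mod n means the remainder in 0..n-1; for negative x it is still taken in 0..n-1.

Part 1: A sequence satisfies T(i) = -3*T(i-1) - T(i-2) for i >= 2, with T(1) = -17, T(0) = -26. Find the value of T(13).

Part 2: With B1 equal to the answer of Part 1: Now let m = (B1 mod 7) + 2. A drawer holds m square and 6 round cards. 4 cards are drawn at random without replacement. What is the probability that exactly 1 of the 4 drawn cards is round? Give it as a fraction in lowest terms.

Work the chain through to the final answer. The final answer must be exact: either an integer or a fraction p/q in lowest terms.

Part 1: T(2) = -3*(-17) - 1*(-26) = 77; iterating: T(2)=77, T(3)=-214, T(4)=565, T(5)=-1481, T(6)=3878, T(7)=-10153, T(8)=26581, T(9)=-69590, T(10)=182189, T(11)=-476977, T(12)=1248742, T(13)=-3269249; answer -3269249
Part 2: B1 = -3269249; m = 5; total draws C(11,4) = 330; favorable C(6,1)*C(5,3) = 60; P = 2/11; answer 2/11

2/11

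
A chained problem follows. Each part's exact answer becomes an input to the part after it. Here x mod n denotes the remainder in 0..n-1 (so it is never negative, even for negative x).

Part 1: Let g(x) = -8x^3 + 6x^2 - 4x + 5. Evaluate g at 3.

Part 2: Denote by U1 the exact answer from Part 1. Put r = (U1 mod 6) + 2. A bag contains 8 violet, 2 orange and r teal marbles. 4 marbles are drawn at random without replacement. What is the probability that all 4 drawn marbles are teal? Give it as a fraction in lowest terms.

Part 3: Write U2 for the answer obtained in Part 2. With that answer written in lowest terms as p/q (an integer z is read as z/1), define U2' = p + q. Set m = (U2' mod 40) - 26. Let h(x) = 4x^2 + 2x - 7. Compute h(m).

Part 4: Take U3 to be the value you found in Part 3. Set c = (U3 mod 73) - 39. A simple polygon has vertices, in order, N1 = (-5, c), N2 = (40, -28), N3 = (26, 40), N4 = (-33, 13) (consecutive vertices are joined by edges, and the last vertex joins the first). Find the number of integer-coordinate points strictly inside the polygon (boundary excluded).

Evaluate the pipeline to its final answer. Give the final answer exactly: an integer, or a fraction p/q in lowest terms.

2239

Part 1: -8*(3)^3 + 6*(3)^2 - 4*(3)^1 + 5 = (-216) + (54) + (-12) + (5) = -169; answer -169
Part 2: U1 = -169; r = 7; total draws C(17,4) = 2380; favorable C(7,4) = 35; P = 1/68; answer 1/68
Part 3: U2 = 1/68; threaded value p + q = 69; m = 3; 4*(3)^2 + 2*(3)^1 - 7 = (36) + (6) + (-7) = 35; answer 35
Part 4: U3 = 35; c = -4; cross terms: (-5*-28 - 40*-4)=300, (40*40 - 26*-28)=2328, (26*13 - -33*40)=1658, (-33*-4 - -5*13)=197; twice the area = |4483| = 4483; area = 4483/2; boundary points = 3 + 2 + 1 + 1 = 7; strictly interior points = area - boundary/2 + 1 = 2239; answer 2239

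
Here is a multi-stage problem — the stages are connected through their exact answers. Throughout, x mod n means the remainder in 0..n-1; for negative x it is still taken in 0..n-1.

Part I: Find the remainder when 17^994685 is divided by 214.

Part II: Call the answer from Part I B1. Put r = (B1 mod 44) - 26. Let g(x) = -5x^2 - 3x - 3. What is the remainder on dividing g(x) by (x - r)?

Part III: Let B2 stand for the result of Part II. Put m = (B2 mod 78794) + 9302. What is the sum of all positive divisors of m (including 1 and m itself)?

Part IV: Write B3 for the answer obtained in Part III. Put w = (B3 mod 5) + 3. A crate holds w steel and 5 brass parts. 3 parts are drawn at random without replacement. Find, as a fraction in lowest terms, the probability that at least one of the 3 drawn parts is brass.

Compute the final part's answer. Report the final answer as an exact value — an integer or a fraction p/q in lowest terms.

Part I: squarings mod 214: 17^1=17, 17^2=75, 17^4=61, 17^8=83, 17^16=41, 17^32=183, 17^64=105, 17^128=111, 17^256=123, 17^512=149, 17^1024=159, 17^2048=29, 17^4096=199, 17^8192=11, 17^16384=121, 17^32768=89, 17^65536=3, 17^131072=9, 17^262144=81, 17^524288=141; 17^994685 = 17^1 * 17^4 * 17^8 * 17^16 * 17^32 * 17^64 * 17^256 * 17^1024 * 17^2048 * 17^8192 * 17^65536 * 17^131072 * 17^262144 * 17^524288 = 185 (mod 214); answer 185
Part II: B1 = 185; r = -17; remainder = value at the root: -5*(-17)^2 - 3*(-17)^1 - 3 = (-1445) + (51) + (-3) = -1397; answer -1397
Part III: B2 = -1397; m = 86699; 86699 = 181 * 479; sigma = (1 + 181) * (1 + 479) = 182 * 480 = 87360; answer 87360
Part IV: B3 = 87360; w = 3; total draws C(8,3) = 56; complement C(3,3) = 1; favorable 56 - 1 = 55; P = 55/56; answer 55/56

55/56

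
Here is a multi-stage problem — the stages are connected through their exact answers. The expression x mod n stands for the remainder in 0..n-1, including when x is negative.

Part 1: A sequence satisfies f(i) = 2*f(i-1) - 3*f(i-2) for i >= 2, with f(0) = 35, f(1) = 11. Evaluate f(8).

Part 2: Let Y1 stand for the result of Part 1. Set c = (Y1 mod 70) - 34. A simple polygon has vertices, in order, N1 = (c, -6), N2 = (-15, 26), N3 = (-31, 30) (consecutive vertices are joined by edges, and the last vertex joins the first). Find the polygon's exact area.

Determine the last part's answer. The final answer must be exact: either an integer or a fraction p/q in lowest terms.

252

Part 1: f(2) = 2*(11) - 3*(35) = -83; iterating: f(2)=-83, f(3)=-199, f(4)=-149, f(5)=299, f(6)=1045, f(7)=1193, f(8)=-749; answer -749
Part 2: Y1 = -749; c = -13; cross terms: (-13*26 - -15*-6)=-428, (-15*30 - -31*26)=356, (-31*-6 - -13*30)=576; twice the area = |504| = 504; area = 252; answer 252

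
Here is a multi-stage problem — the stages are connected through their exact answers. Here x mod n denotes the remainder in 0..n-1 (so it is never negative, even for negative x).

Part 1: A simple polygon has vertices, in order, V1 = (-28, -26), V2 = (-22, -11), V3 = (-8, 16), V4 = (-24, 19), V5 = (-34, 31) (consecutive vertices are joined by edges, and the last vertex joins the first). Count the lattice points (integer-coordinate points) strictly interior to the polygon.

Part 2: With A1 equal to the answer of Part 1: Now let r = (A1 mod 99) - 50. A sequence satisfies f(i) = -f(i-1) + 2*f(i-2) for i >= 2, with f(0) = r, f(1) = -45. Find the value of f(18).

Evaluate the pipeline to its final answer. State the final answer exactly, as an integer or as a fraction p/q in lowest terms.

7602189

Part 1: cross terms: (-28*-11 - -22*-26)=-264, (-22*16 - -8*-11)=-440, (-8*19 - -24*16)=232, (-24*31 - -34*19)=-98, (-34*-26 - -28*31)=1752; twice the area = |1182| = 1182; area = 591; boundary points = 3 + 1 + 1 + 2 + 3 = 10; strictly interior points = area - boundary/2 + 1 = 587; answer 587
Part 2: A1 = 587; r = 42; f(2) = -1*(-45) + 2*(42) = 129; iterating: f(2)=129, f(3)=-219, f(4)=477, f(5)=-915, f(6)=1869, f(7)=-3699, f(8)=7437, f(9)=-14835, f(10)=29709, f(11)=-59379, f(12)=118797, f(13)=-237555, f(14)=475149, f(15)=-950259, f(16)=1900557, f(17)=-3801075, f(18)=7602189; answer 7602189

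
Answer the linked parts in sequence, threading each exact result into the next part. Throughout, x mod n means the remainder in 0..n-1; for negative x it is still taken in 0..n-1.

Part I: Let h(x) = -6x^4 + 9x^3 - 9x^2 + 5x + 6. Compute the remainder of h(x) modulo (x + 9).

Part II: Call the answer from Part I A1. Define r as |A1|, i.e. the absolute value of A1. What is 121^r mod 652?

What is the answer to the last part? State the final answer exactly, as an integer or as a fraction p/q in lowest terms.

Part I: remainder = value at the root: -6*(-9)^4 + 9*(-9)^3 - 9*(-9)^2 + 5*(-9)^1 + 6 = (-39366) + (-6561) + (-729) + (-45) + (6) = -46695; answer -46695
Part II: A1 = -46695; r = 46695; squarings mod 652: 121^1=121, 121^2=297, 121^4=189, 121^8=513, 121^16=413, 121^32=397, 121^64=477, 121^128=633, 121^256=361, 121^512=573, 121^1024=373, 121^2048=253, 121^4096=113, 121^8192=381, 121^16384=417, 121^32768=457; 121^46695 = 121^1 * 121^2 * 121^4 * 121^32 * 121^64 * 121^512 * 121^1024 * 121^4096 * 121^8192 * 121^32768 = 169 (mod 652); answer 169

169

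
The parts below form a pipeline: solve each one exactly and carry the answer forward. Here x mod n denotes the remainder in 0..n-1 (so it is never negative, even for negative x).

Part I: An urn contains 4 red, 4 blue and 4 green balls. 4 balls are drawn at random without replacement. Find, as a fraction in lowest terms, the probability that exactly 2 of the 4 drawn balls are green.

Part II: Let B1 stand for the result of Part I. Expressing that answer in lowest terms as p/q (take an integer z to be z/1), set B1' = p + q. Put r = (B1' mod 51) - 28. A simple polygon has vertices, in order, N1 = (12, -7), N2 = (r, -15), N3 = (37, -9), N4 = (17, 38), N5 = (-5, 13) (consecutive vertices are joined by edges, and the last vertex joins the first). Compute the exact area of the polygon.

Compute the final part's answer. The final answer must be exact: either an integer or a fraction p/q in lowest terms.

1123

Part I: total draws C(12,4) = 495; favorable C(4,2)*C(8,2) = 168; P = 56/165; answer 56/165
Part II: B1 = 56/165; threaded value p + q = 221; r = -11; cross terms: (12*-15 - -11*-7)=-257, (-11*-9 - 37*-15)=654, (37*38 - 17*-9)=1559, (17*13 - -5*38)=411, (-5*-7 - 12*13)=-121; twice the area = |2246| = 2246; area = 1123; answer 1123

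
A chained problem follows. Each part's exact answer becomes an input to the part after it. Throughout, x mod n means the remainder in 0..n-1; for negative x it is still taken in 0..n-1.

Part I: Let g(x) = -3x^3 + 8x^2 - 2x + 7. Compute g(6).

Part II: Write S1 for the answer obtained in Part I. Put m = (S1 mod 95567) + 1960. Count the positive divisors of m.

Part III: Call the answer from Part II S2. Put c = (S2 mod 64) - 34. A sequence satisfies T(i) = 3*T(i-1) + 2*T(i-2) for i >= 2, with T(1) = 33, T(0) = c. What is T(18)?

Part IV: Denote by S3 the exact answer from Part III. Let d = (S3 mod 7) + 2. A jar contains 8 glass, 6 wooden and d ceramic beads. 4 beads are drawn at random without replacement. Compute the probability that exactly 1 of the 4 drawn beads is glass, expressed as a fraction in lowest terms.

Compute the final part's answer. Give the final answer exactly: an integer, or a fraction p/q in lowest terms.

Part I: -3*(6)^3 + 8*(6)^2 - 2*(6)^1 + 7 = (-648) + (288) + (-12) + (7) = -365; answer -365
Part II: S1 = -365; m = 97162; 97162 = 2 * 13 * 37 * 101; number of divisors = (1+1) * (1+1) * (1+1) * (1+1) = 16; answer 16
Part III: S2 = 16; c = -18; T(2) = 3*(33) + 2*(-18) = 63; iterating: T(2)=63, T(3)=255, T(4)=891, T(5)=3183, T(6)=11331, T(7)=40359, T(8)=143739, T(9)=511935, T(10)=1823283, T(11)=6493719, T(12)=23127723, T(13)=82370607, T(14)=293367267, T(15)=1044843015, T(16)=3721263579, T(17)=13253476767, T(18)=47202957459; answer 47202957459
Part IV: S3 = 47202957459; d = 2; total draws C(16,4) = 1820; favorable C(8,1)*C(8,3) = 448; P = 16/65; answer 16/65

16/65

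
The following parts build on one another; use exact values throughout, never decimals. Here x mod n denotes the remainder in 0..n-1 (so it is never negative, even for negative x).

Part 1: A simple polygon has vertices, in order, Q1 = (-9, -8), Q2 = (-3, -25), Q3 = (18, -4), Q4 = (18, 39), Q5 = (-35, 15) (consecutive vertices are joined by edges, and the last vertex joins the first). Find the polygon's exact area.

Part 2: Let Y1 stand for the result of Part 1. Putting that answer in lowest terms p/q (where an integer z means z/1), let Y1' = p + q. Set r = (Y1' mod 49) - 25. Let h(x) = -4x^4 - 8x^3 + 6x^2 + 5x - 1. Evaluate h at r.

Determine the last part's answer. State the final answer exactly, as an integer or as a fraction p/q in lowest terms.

-174226

Part 1: cross terms: (-9*-25 - -3*-8)=201, (-3*-4 - 18*-25)=462, (18*39 - 18*-4)=774, (18*15 - -35*39)=1635, (-35*-8 - -9*15)=415; twice the area = |3487| = 3487; area = 3487/2; answer 3487/2
Part 2: Y1 = 3487/2; threaded value p + q = 3489; r = -15; -4*(-15)^4 - 8*(-15)^3 + 6*(-15)^2 + 5*(-15)^1 - 1 = (-202500) + (27000) + (1350) + (-75) + (-1) = -174226; answer -174226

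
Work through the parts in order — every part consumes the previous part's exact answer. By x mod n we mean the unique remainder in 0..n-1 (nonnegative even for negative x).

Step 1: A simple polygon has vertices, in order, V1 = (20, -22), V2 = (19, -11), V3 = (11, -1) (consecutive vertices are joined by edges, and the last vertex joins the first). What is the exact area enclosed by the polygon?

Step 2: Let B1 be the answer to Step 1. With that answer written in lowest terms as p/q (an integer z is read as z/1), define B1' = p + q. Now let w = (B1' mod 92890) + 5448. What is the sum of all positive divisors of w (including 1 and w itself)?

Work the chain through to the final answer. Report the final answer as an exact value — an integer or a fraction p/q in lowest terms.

12400

Step 1: cross terms: (20*-11 - 19*-22)=198, (19*-1 - 11*-11)=102, (11*-22 - 20*-1)=-222; twice the area = |78| = 78; area = 39; answer 39
Step 2: B1 = 39; threaded value p + q = 40; w = 5488; 5488 = 2^4 * 7^3; sigma = (1 + 2 + 4 + 8 + 16) * (1 + 7 + 49 + 343) = 31 * 400 = 12400; answer 12400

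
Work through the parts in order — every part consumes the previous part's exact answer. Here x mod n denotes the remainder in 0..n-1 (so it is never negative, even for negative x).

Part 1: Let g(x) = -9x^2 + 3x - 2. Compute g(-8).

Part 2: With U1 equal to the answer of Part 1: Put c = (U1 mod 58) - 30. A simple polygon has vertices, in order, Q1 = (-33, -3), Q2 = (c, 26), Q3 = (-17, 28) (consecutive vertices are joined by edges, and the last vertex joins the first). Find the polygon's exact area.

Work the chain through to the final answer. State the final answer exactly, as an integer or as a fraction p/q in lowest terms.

745/2

Part 1: -9*(-8)^2 + 3*(-8)^1 - 2 = (-576) + (-24) + (-2) = -602; answer -602
Part 2: U1 = -602; c = 6; cross terms: (-33*26 - 6*-3)=-840, (6*28 - -17*26)=610, (-17*-3 - -33*28)=975; twice the area = |745| = 745; area = 745/2; answer 745/2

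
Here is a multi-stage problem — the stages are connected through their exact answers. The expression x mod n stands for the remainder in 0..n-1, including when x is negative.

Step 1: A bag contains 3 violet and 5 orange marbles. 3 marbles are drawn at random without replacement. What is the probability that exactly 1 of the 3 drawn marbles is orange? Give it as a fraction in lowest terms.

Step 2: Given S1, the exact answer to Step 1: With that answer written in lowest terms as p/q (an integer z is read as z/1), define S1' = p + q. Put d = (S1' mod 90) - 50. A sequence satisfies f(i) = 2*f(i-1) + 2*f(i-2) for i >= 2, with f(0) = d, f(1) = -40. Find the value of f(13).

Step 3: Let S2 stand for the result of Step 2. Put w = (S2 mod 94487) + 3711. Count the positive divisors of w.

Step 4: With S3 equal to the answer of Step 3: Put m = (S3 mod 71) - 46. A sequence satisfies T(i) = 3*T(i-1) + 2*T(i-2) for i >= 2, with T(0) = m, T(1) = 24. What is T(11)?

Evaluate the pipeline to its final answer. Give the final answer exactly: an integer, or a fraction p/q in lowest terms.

Step 1: total draws C(8,3) = 56; favorable C(5,1)*C(3,2) = 15; P = 15/56; answer 15/56
Step 2: S1 = 15/56; threaded value p + q = 71; d = 21; f(2) = 2*(-40) + 2*(21) = -38; iterating: f(2)=-38, f(3)=-156, f(4)=-388, f(5)=-1088, f(6)=-2952, f(7)=-8080, f(8)=-22064, f(9)=-60288, f(10)=-164704, f(11)=-449984, f(12)=-1229376, f(13)=-3358720; answer -3358720
Step 3: S2 = -3358720; w = 46523; 46523 is prime, so its only divisors are 1 and 46523; count = 2; answer 2
Step 4: S3 = 2; m = -44; T(2) = 3*(24) + 2*(-44) = -16; iterating: T(2)=-16, T(3)=0, T(4)=-32, T(5)=-96, T(6)=-352, T(7)=-1248, T(8)=-4448, T(9)=-15840, T(10)=-56416, T(11)=-200928; answer -200928

-200928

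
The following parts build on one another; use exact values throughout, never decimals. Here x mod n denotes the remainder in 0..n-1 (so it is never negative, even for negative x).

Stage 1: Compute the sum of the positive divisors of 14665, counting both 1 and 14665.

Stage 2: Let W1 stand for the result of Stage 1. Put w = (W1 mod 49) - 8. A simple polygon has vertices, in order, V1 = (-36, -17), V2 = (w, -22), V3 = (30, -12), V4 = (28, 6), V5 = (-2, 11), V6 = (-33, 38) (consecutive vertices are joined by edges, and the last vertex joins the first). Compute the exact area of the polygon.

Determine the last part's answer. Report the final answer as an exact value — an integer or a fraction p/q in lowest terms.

Stage 1: 14665 = 5 * 7 * 419; sigma = (1 + 5) * (1 + 7) * (1 + 419) = 6 * 8 * 420 = 20160; answer 20160
Stage 2: W1 = 20160; w = 13; cross terms: (-36*-22 - 13*-17)=1013, (13*-12 - 30*-22)=504, (30*6 - 28*-12)=516, (28*11 - -2*6)=320, (-2*38 - -33*11)=287, (-33*-17 - -36*38)=1929; twice the area = |4569| = 4569; area = 4569/2; answer 4569/2

4569/2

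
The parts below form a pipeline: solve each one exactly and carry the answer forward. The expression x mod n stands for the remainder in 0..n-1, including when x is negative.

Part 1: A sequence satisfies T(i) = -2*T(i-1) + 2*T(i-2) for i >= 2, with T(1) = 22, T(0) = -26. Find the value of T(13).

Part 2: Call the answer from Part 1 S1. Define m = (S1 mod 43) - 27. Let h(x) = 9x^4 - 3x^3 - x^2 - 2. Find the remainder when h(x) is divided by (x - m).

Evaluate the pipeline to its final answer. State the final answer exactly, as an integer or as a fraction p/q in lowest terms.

Part 1: T(2) = -2*(22) + 2*(-26) = -96; iterating: T(2)=-96, T(3)=236, T(4)=-664, T(5)=1800, T(6)=-4928, T(7)=13456, T(8)=-36768, T(9)=100448, T(10)=-274432, T(11)=749760, T(12)=-2048384, T(13)=5596288; answer 5596288
Part 2: S1 = 5596288; m = -17; remainder = value at the root: 9*(-17)^4 - 3*(-17)^3 - 1*(-17)^2 - 2 = (751689) + (14739) + (-289) + (-2) = 766137; answer 766137

766137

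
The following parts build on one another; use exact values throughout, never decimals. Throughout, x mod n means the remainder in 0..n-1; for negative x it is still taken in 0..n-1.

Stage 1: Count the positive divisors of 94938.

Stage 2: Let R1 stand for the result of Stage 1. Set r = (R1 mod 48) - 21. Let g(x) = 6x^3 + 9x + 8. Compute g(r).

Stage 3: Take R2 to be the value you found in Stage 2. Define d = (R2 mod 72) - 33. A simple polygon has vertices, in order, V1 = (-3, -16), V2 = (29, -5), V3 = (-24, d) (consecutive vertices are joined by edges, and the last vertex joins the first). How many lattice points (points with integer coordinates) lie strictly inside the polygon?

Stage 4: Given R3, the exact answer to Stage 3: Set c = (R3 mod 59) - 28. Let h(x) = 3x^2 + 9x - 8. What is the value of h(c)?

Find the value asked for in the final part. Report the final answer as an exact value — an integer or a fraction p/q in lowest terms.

706

Stage 1: 94938 = 2 * 3 * 15823; number of divisors = (1+1) * (1+1) * (1+1) = 8; answer 8
Stage 2: R1 = 8; r = -13; 6*(-13)^3 + 9*(-13)^1 + 8 = (-13182) + (-117) + (8) = -13291; answer -13291
Stage 3: R2 = -13291; d = -4; cross terms: (-3*-5 - 29*-16)=479, (29*-4 - -24*-5)=-236, (-24*-16 - -3*-4)=372; twice the area = |615| = 615; area = 615/2; boundary points = 1 + 1 + 3 = 5; strictly interior points = area - boundary/2 + 1 = 306; answer 306
Stage 4: R3 = 306; c = -17; 3*(-17)^2 + 9*(-17)^1 - 8 = (867) + (-153) + (-8) = 706; answer 706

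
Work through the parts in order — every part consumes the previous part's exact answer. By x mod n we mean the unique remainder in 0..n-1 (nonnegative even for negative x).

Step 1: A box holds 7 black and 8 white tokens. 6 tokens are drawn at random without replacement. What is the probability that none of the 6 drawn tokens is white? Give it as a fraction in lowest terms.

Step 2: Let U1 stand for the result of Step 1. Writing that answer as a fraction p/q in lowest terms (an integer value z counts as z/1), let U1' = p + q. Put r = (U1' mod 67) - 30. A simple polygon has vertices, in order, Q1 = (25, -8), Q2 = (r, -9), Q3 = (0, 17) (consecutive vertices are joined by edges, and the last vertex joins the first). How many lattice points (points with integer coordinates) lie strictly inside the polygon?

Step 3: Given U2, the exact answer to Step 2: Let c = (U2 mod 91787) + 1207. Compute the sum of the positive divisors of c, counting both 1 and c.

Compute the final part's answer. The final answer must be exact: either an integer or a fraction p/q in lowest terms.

1320

Step 1: total draws C(15,6) = 5005; favorable C(7,6) = 7; P = 1/715; answer 1/715
Step 2: U1 = 1/715; threaded value p + q = 716; r = 16; cross terms: (25*-9 - 16*-8)=-97, (16*17 - 0*-9)=272, (0*-8 - 25*17)=-425; twice the area = |-250| = 250; area = 125; boundary points = 1 + 2 + 25 = 28; strictly interior points = area - boundary/2 + 1 = 112; answer 112
Step 3: U2 = 112; c = 1319; 1319 is prime, so its only divisors are 1 and 1319; sigma = 1 + 1319 = 1320; answer 1320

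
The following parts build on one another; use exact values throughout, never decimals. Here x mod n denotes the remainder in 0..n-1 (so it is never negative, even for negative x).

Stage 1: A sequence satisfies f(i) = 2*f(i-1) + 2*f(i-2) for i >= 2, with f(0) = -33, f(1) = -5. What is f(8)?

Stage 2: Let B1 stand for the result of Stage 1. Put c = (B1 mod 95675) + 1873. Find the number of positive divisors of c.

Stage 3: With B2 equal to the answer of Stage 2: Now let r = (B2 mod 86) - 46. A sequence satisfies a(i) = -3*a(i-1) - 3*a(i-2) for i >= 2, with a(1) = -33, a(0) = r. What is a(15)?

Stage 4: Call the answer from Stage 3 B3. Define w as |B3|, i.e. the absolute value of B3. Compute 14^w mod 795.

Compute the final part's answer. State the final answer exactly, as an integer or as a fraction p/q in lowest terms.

766

Stage 1: f(2) = 2*(-5) + 2*(-33) = -76; iterating: f(2)=-76, f(3)=-162, f(4)=-476, f(5)=-1276, f(6)=-3504, f(7)=-9560, f(8)=-26128; answer -26128
Stage 2: B1 = -26128; c = 71420; 71420 = 2^2 * 5 * 3571; number of divisors = (2+1) * (1+1) * (1+1) = 12; answer 12
Stage 3: B2 = 12; r = -34; a(2) = -3*(-33) - 3*(-34) = 201; iterating: a(2)=201, a(3)=-504, a(4)=909, a(5)=-1215, a(6)=918, a(7)=891, a(8)=-5427, a(9)=13608, a(10)=-24543, a(11)=32805, a(12)=-24786, a(13)=-24057, a(14)=146529, a(15)=-367416; answer -367416
Stage 4: B3 = -367416; w = 367416; squarings mod 795: 14^1=14, 14^2=196, 14^4=256, 14^8=346, 14^16=466, 14^32=121, 14^64=331, 14^128=646, 14^256=736, 14^512=301, 14^1024=766, 14^2048=46, 14^4096=526, 14^8192=16, 14^16384=256, 14^32768=346, 14^65536=466, 14^131072=121, 14^262144=331; 14^367416 = 14^8 * 14^16 * 14^32 * 14^256 * 14^512 * 14^2048 * 14^4096 * 14^32768 * 14^65536 * 14^262144 = 766 (mod 795); answer 766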